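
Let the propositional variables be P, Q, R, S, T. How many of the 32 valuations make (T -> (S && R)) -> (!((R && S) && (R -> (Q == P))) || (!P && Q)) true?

28

Initial set: {((T -> (S && R)) -> (!((R && S) && (R -> (Q == P))) || (!P && Q)))}.
((T -> (S && R)) -> (!((R && S) && (R -> (Q == P))) || (!P && Q))): β-rule — branch into !(T -> (S && R))  //  (!((R && S) && (R -> (Q == P))) || (!P && Q)).
  branch 1 (add !(T -> (S && R))):
    !(T -> (S && R)): α-rule — add T, !(S && R).
    !(S && R): β-rule — branch into !S  //  !R.
      branch 1.1 (add !S):
        ○ open, literals {S=false, T=true}.
      branch 1.2 (add !R):
        ○ open, literals {R=false, T=true}.
  branch 2 (add (!((R && S) && (R -> (Q == P))) || (!P && Q))):
    (!((R && S) && (R -> (Q == P))) || (!P && Q)): β-rule — branch into !((R && S) && (R -> (Q == P)))  //  (!P && Q).
      branch 2.1 (add !((R && S) && (R -> (Q == P)))):
        !((R && S) && (R -> (Q == P))): β-rule — branch into !(R && S)  //  !(R -> (Q == P)).
          branch 2.1.1 (add !(R && S)):
            !(R && S): β-rule — branch into !R  //  !S.
              branch 2.1.1.1 (add !R):
                ○ open, literals {R=false}.
              branch 2.1.1.2 (add !S):
                ○ open, literals {S=false}.
          branch 2.1.2 (add !(R -> (Q == P))):
            !(R -> (Q == P)): α-rule — add R, !(Q == P).
            !(Q == P): β-rule — branch into Q, !P  //  !Q, P.
              branch 2.1.2.1 (add Q, !P):
                ○ open, literals {P=false, Q=true, R=true}.
              branch 2.1.2.2 (add !Q, P):
                ○ open, literals {P=true, Q=false, R=true}.
      branch 2.2 (add (!P && Q)):
        (!P && Q): α-rule — add !P, Q.
        ○ open, literals {P=false, Q=true}.
0 branches closed, 7 open.
Each open branch fixes some atoms; the unmentioned ones are free. Counting distinct full assignments: branch {S=false, T=true} (P, Q, R) contributes 8 new; branch {R=false, T=true} (P, Q, S) contributes 4 new; branch {R=false} (P, Q, S, T) contributes 8 new; branch {S=false} (P, Q, R, T) contributes 4 new; branch {P=false, Q=true, R=true} (S, T) contributes 2 new; branch {P=true, Q=false, R=true} (S, T) contributes 2 new; branch {P=false, Q=true} (R, S, T) contributes 0 new. Total: 28.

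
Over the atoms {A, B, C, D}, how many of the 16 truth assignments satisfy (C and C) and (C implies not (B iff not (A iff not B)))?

4

Initial set: {((C and C) and (C implies not (B iff not (A iff not B))))}.
((C and C) and (C implies not (B iff not (A iff not B)))): α-rule — add (C and C), (C implies not (B iff not (A iff not B))).
(C and C): α-rule — add C, C.
(C implies not (B iff not (A iff not B))): β-rule — branch into not C  //  not (B iff not (A iff not B)).
  branch 1 (add not C):
    × closes — contains both C and not C.
  branch 2 (add not (B iff not (A iff not B))):
    not (B iff not (A iff not B)): β-rule — branch into B, not not (A iff not B)  //  not B, not (A iff not B).
      branch 2.1 (add B, not not (A iff not B)):
        not not (A iff not B): β-rule — branch into A, not B  //  not A, not not B.
          branch 2.1.1 (add A, not B):
            × closes — contains both B and not B.
          branch 2.1.2 (add not A, not not B):
            ○ open, literals {A=0, B=1, C=1}.
      branch 2.2 (add not B, not (A iff not B)):
        not (A iff not B): β-rule — branch into A, not not B  //  not A, not B.
          branch 2.2.1 (add A, not not B):
            × closes — contains both B and not B.
          branch 2.2.2 (add not A, not B):
            ○ open, literals {A=0, B=0, C=1}.
3 branches closed, 2 open.
Each open branch fixes some atoms; the unmentioned ones are free. Counting distinct full assignments: branch {A=0, B=1, C=1} (D) contributes 2 new; branch {A=0, B=0, C=1} (D) contributes 2 new. Total: 4.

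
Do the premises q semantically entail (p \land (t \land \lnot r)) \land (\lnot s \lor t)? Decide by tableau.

Initial set: {q; \lnot ((p \land (t \land \lnot r)) \land (\lnot s \lor t))}.
\lnot ((p \land (t \land \lnot r)) \land (\lnot s \lor t)): β-rule — branch into \lnot (p \land (t \land \lnot r))  //  \lnot (\lnot s \lor t).
  branch 1 (add \lnot (p \land (t \land \lnot r))):
    \lnot (p \land (t \land \lnot r)): β-rule — branch into \lnot p  //  \lnot (t \land \lnot r).
      branch 1.1 (add \lnot p):
        ○ open, literals {p=F, q=T}.
      branch 1.2 (add \lnot (t \land \lnot r)):
        \lnot (t \land \lnot r): β-rule — branch into \lnot t  //  \lnot \lnot r.
          branch 1.2.1 (add \lnot t):
            ○ open, literals {q=T, t=F}.
          branch 1.2.2 (add \lnot \lnot r):
            ○ open, literals {q=T, r=T}.
  branch 2 (add \lnot (\lnot s \lor t)):
    \lnot (\lnot s \lor t): α-rule — add \lnot \lnot s, \lnot t.
    ○ open, literals {q=T, s=T, t=F}.
0 branches closed, 4 open.
An open branch gives a countermodel: p=F, q=T (unmentioned atoms arbitrary); the premises hold there but the conclusion fails.

No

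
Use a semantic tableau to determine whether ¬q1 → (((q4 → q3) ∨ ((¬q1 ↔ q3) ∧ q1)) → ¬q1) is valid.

Assume the negation and expand:
Initial set: {¬(¬q1 → (((q4 → q3) ∨ ((¬q1 ↔ q3) ∧ q1)) → ¬q1))}.
¬(¬q1 → (((q4 → q3) ∨ ((¬q1 ↔ q3) ∧ q1)) → ¬q1)): α-rule — add ¬q1, ¬(((q4 → q3) ∨ ((¬q1 ↔ q3) ∧ q1)) → ¬q1).
¬(((q4 → q3) ∨ ((¬q1 ↔ q3) ∧ q1)) → ¬q1): α-rule — add ((q4 → q3) ∨ ((¬q1 ↔ q3) ∧ q1)), ¬¬q1.
× closes — contains both q1 and ¬q1.
All 1 branch closes.
Every branch closed, so the negation is unsatisfiable and the formula is valid.

Valid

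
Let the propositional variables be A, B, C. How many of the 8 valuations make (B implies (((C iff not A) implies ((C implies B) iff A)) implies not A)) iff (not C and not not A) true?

2

Initial set: {((B implies (((C iff not A) implies ((C implies B) iff A)) implies not A)) iff (not C and not not A))}.
((B implies (((C iff not A) implies ((C implies B) iff A)) implies not A)) iff (not C and not not A)): β-rule — branch into (B implies (((C iff not A) implies ((C implies B) iff A)) implies not A)), (not C and not not A)  //  not (B implies (((C iff not A) implies ((C implies B) iff A)) implies not A)), not (not C and not not A).
  branch 1 (add (B implies (((C iff not A) implies ((C implies B) iff A)) implies not A)), (not C and not not A)):
    (not C and not not A): α-rule — add not C, not not A.
    not not A: drop double negation, giving A.
    (B implies (((C iff not A) implies ((C implies B) iff A)) implies not A)): β-rule — branch into not B  //  (((C iff not A) implies ((C implies B) iff A)) implies not A).
      branch 1.1 (add not B):
        ○ open, literals {A=T, B=F, C=F}.
      branch 1.2 (add (((C iff not A) implies ((C implies B) iff A)) implies not A)):
        (((C iff not A) implies ((C implies B) iff A)) implies not A): β-rule — branch into not ((C iff not A) implies ((C implies B) iff A))  //  not A.
          branch 1.2.1 (add not ((C iff not A) implies ((C implies B) iff A))):
            not ((C iff not A) implies ((C implies B) iff A)): α-rule — add (C iff not A), not ((C implies B) iff A).
            (C iff not A): β-rule — branch into C, not A  //  not C, not not A.
              branch 1.2.1.1 (add C, not A):
                × closes — contains both C and not C.
              branch 1.2.1.2 (add not C, not not A):
                not ((C implies B) iff A): β-rule — branch into (C implies B), not A  //  not (C implies B), A.
                  branch 1.2.1.2.1 (add (C implies B), not A):
                    × closes — contains both A and not A.
                  branch 1.2.1.2.2 (add not (C implies B), A):
                    not (C implies B): α-rule — add C, not B.
                    × closes — contains both C and not C.
          branch 1.2.2 (add not A):
            × closes — contains both A and not A.
  branch 2 (add not (B implies (((C iff not A) implies ((C implies B) iff A)) implies not A)), not (not C and not not A)):
    not (B implies (((C iff not A) implies ((C implies B) iff A)) implies not A)): α-rule — add B, not (((C iff not A) implies ((C implies B) iff A)) implies not A).
    not (((C iff not A) implies ((C implies B) iff A)) implies not A): α-rule — add ((C iff not A) implies ((C implies B) iff A)), not not A.
    not (not C and not not A): β-rule — branch into not not C  //  not not not A.
      branch 2.1 (add not not C):
        ((C iff not A) implies ((C implies B) iff A)): β-rule — branch into not (C iff not A)  //  ((C implies B) iff A).
          branch 2.1.1 (add not (C iff not A)):
            not (C iff not A): β-rule — branch into C, not not A  //  not C, not A.
              branch 2.1.1.1 (add C, not not A):
                ○ open, literals {A=T, B=T, C=T}.
              branch 2.1.1.2 (add not C, not A):
                × closes — contains both C and not C.
          branch 2.1.2 (add ((C implies B) iff A)):
            ((C implies B) iff A): β-rule — branch into (C implies B), A  //  not (C implies B), not A.
              branch 2.1.2.1 (add (C implies B), A):
                (C implies B): β-rule — branch into not C  //  B.
                  branch 2.1.2.1.1 (add not C):
                    × closes — contains both C and not C.
                  branch 2.1.2.1.2 (add B):
                    ○ open, literals {A=T, B=T, C=T}.
              branch 2.1.2.2 (add not (C implies B), not A):
                × closes — contains both A and not A.
      branch 2.2 (add not not not A):
        not not not A: drop double negation, giving not A.
        × closes — contains both A and not A.
8 branches closed, 3 open.
Each open branch fixes some atoms; the unmentioned ones are free. Counting distinct full assignments: branch {A=T, B=F, C=F} (none free) contributes 1 new; branch {A=T, B=T, C=T} (none free) contributes 1 new; branch {A=T, B=T, C=T} (none free) contributes 0 new. Total: 2.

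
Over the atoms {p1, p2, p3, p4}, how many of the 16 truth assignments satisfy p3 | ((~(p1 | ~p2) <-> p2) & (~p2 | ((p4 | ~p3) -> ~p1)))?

Initial set: {(p3 | ((~(p1 | ~p2) <-> p2) & (~p2 | ((p4 | ~p3) -> ~p1))))}.
(p3 | ((~(p1 | ~p2) <-> p2) & (~p2 | ((p4 | ~p3) -> ~p1)))): β-rule — branch into p3  //  ((~(p1 | ~p2) <-> p2) & (~p2 | ((p4 | ~p3) -> ~p1))).
  branch 1 (add p3):
    ○ open, literals {p3=true}.
  branch 2 (add ((~(p1 | ~p2) <-> p2) & (~p2 | ((p4 | ~p3) -> ~p1)))):
    ((~(p1 | ~p2) <-> p2) & (~p2 | ((p4 | ~p3) -> ~p1))): α-rule — add (~(p1 | ~p2) <-> p2), (~p2 | ((p4 | ~p3) -> ~p1)).
    (~(p1 | ~p2) <-> p2): β-rule — branch into ~(p1 | ~p2), p2  //  ~~(p1 | ~p2), ~p2.
      branch 2.1 (add ~(p1 | ~p2), p2):
        ~(p1 | ~p2): α-rule — add ~p1, ~~p2.
        (~p2 | ((p4 | ~p3) -> ~p1)): β-rule — branch into ~p2  //  ((p4 | ~p3) -> ~p1).
          branch 2.1.1 (add ~p2):
            × closes — contains both p2 and ~p2.
          branch 2.1.2 (add ((p4 | ~p3) -> ~p1)):
            ((p4 | ~p3) -> ~p1): β-rule — branch into ~(p4 | ~p3)  //  ~p1.
              branch 2.1.2.1 (add ~(p4 | ~p3)):
                ~(p4 | ~p3): α-rule — add ~p4, ~~p3.
                ○ open, literals {p1=false, p2=true, p3=true, p4=false}.
              branch 2.1.2.2 (add ~p1):
                ○ open, literals {p1=false, p2=true}.
      branch 2.2 (add ~~(p1 | ~p2), ~p2):
        (~p2 | ((p4 | ~p3) -> ~p1)): β-rule — branch into ~p2  //  ((p4 | ~p3) -> ~p1).
          branch 2.2.1 (add ~p2):
            ~~(p1 | ~p2): β-rule — branch into p1  //  ~p2.
              branch 2.2.1.1 (add p1):
                ○ open, literals {p1=true, p2=false}.
              branch 2.2.1.2 (add ~p2):
                ○ open, literals {p2=false}.
          branch 2.2.2 (add ((p4 | ~p3) -> ~p1)):
            ~~(p1 | ~p2): β-rule — branch into p1  //  ~p2.
              branch 2.2.2.1 (add p1):
                ((p4 | ~p3) -> ~p1): β-rule — branch into ~(p4 | ~p3)  //  ~p1.
                  branch 2.2.2.1.1 (add ~(p4 | ~p3)):
                    ~(p4 | ~p3): α-rule — add ~p4, ~~p3.
                    ○ open, literals {p1=true, p2=false, p3=true, p4=false}.
                  branch 2.2.2.1.2 (add ~p1):
                    × closes — contains both p1 and ~p1.
              branch 2.2.2.2 (add ~p2):
                ((p4 | ~p3) -> ~p1): β-rule — branch into ~(p4 | ~p3)  //  ~p1.
                  branch 2.2.2.2.1 (add ~(p4 | ~p3)):
                    ~(p4 | ~p3): α-rule — add ~p4, ~~p3.
                    ○ open, literals {p2=false, p3=true, p4=false}.
                  branch 2.2.2.2.2 (add ~p1):
                    ○ open, literals {p1=false, p2=false}.
2 branches closed, 8 open.
Each open branch fixes some atoms; the unmentioned ones are free. Counting distinct full assignments: branch {p3=true} (p1, p2, p4) contributes 8 new; branch {p1=false, p2=true, p3=true, p4=false} (none free) contributes 0 new; branch {p1=false, p2=true} (p3, p4) contributes 2 new; branch {p1=true, p2=false} (p3, p4) contributes 2 new; branch {p2=false} (p1, p3, p4) contributes 2 new; branch {p1=true, p2=false, p3=true, p4=false} (none free) contributes 0 new; branch {p2=false, p3=true, p4=false} (p1) contributes 0 new; branch {p1=false, p2=false} (p3, p4) contributes 0 new. Total: 14.

14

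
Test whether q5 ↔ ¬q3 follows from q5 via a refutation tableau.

Initial set: {q5; ¬(q5 ↔ ¬q3)}.
¬(q5 ↔ ¬q3): β-rule — branch into q5, ¬¬q3  //  ¬q5, ¬q3.
  branch 1 (add q5, ¬¬q3):
    ○ open, literals {q3=1, q5=1}.
  branch 2 (add ¬q5, ¬q3):
    × closes — contains both q5 and ¬q5.
1 branch closed, 1 open.
An open branch gives a countermodel: q3=1, q5=1 (unmentioned atoms arbitrary); the premises hold there but the conclusion fails.

No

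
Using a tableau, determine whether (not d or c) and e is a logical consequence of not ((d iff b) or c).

Initial set: {not ((d iff b) or c); not ((not d or c) and e)}.
not ((d iff b) or c): α-rule — add not (d iff b), not c.
not ((not d or c) and e): β-rule — branch into not (not d or c)  //  not e.
  branch 1 (add not (not d or c)):
    not (not d or c): α-rule — add not not d, not c.
    not (d iff b): β-rule — branch into d, not b  //  not d, b.
      branch 1.1 (add d, not b):
        ○ open, literals {b=0, c=0, d=1}.
      branch 1.2 (add not d, b):
        × closes — contains both d and not d.
  branch 2 (add not e):
    not (d iff b): β-rule — branch into d, not b  //  not d, b.
      branch 2.1 (add d, not b):
        ○ open, literals {b=0, c=0, d=1, e=0}.
      branch 2.2 (add not d, b):
        ○ open, literals {b=1, c=0, d=0, e=0}.
1 branch closed, 3 open.
An open branch gives a countermodel: b=0, c=0, d=1 (unmentioned atoms arbitrary); the premises hold there but the conclusion fails.

No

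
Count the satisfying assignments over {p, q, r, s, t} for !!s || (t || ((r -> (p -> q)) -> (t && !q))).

25

Initial set: {T (!!s || (t || ((r -> (p -> q)) -> (t && !q))))}.
T (!!s || (t || ((r -> (p -> q)) -> (t && !q)))): β-rule — branch into T !!s  //  T (t || ((r -> (p -> q)) -> (t && !q))).
  branch 1 (add T !!s):
    T !!s: drop double negation, giving T s.
    ○ open, literals {s=1}.
  branch 2 (add T (t || ((r -> (p -> q)) -> (t && !q)))):
    T (t || ((r -> (p -> q)) -> (t && !q))): β-rule — branch into T t  //  T ((r -> (p -> q)) -> (t && !q)).
      branch 2.1 (add T t):
        ○ open, literals {t=1}.
      branch 2.2 (add T ((r -> (p -> q)) -> (t && !q))):
        T ((r -> (p -> q)) -> (t && !q)): β-rule — branch into F (r -> (p -> q))  //  T (t && !q).
          branch 2.2.1 (add F (r -> (p -> q))):
            F (r -> (p -> q)): α-rule — add T r, F (p -> q).
            F (p -> q): α-rule — add T p, F q.
            ○ open, literals {p=1, q=0, r=1}.
          branch 2.2.2 (add T (t && !q)):
            T (t && !q): α-rule — add T t, T !q.
            ○ open, literals {q=0, t=1}.
0 branches closed, 4 open.
Each open branch fixes some atoms; the unmentioned ones are free. Counting distinct full assignments: branch {s=1} (p, q, r, t) contributes 16 new; branch {t=1} (p, q, r, s) contributes 8 new; branch {p=1, q=0, r=1} (s, t) contributes 1 new; branch {q=0, t=1} (p, r, s) contributes 0 new. Total: 25.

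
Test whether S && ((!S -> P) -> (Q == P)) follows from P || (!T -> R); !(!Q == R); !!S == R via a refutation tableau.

Initial set: {(P || (!T -> R)); !(!Q == R); (!!S == R); !(S && ((!S -> P) -> (Q == P)))}.
(P || (!T -> R)): β-rule — branch into P  //  (!T -> R).
  branch 1 (add P):
    !(!Q == R): β-rule — branch into !Q, !R  //  !!Q, R.
      branch 1.1 (add !Q, !R):
        (!!S == R): β-rule — branch into !!S, R  //  !!!S, !R.
          branch 1.1.1 (add !!S, R):
            × closes — contains both R and !R.
          branch 1.1.2 (add !!!S, !R):
            !!!S: drop double negation, giving !S.
            !(S && ((!S -> P) -> (Q == P))): β-rule — branch into !S  //  !((!S -> P) -> (Q == P)).
              branch 1.1.2.1 (add !S):
                ○ open, literals {P=1, Q=0, R=0, S=0}.
              branch 1.1.2.2 (add !((!S -> P) -> (Q == P))):
                !((!S -> P) -> (Q == P)): α-rule — add (!S -> P), !(Q == P).
                (!S -> P): β-rule — branch into !!S  //  P.
                  branch 1.1.2.2.1 (add !!S):
                    × closes — contains both S and !S.
                  branch 1.1.2.2.2 (add P):
                    !(Q == P): β-rule — branch into Q, !P  //  !Q, P.
                      branch 1.1.2.2.2.1 (add Q, !P):
                        × closes — contains both Q and !Q.
                      branch 1.1.2.2.2.2 (add !Q, P):
                        ○ open, literals {P=1, Q=0, R=0, S=0}.
      branch 1.2 (add !!Q, R):
        (!!S == R): β-rule — branch into !!S, R  //  !!!S, !R.
          branch 1.2.1 (add !!S, R):
            !!S: drop double negation, giving S.
            !(S && ((!S -> P) -> (Q == P))): β-rule — branch into !S  //  !((!S -> P) -> (Q == P)).
              branch 1.2.1.1 (add !S):
                × closes — contains both S and !S.
              branch 1.2.1.2 (add !((!S -> P) -> (Q == P))):
                !((!S -> P) -> (Q == P)): α-rule — add (!S -> P), !(Q == P).
                (!S -> P): β-rule — branch into !!S  //  P.
                  branch 1.2.1.2.1 (add !!S):
                    !(Q == P): β-rule — branch into Q, !P  //  !Q, P.
                      branch 1.2.1.2.1.1 (add Q, !P):
                        × closes — contains both P and !P.
                      branch 1.2.1.2.1.2 (add !Q, P):
                        × closes — contains both Q and !Q.
                  branch 1.2.1.2.2 (add P):
                    !(Q == P): β-rule — branch into Q, !P  //  !Q, P.
                      branch 1.2.1.2.2.1 (add Q, !P):
                        × closes — contains both P and !P.
                      branch 1.2.1.2.2.2 (add !Q, P):
                        × closes — contains both Q and !Q.
          branch 1.2.2 (add !!!S, !R):
            × closes — contains both R and !R.
  branch 2 (add (!T -> R)):
    !(!Q == R): β-rule — branch into !Q, !R  //  !!Q, R.
      branch 2.1 (add !Q, !R):
        (!!S == R): β-rule — branch into !!S, R  //  !!!S, !R.
          branch 2.1.1 (add !!S, R):
            × closes — contains both R and !R.
          branch 2.1.2 (add !!!S, !R):
            !!!S: drop double negation, giving !S.
            !(S && ((!S -> P) -> (Q == P))): β-rule — branch into !S  //  !((!S -> P) -> (Q == P)).
              branch 2.1.2.1 (add !S):
                (!T -> R): β-rule — branch into !!T  //  R.
                  branch 2.1.2.1.1 (add !!T):
                    ○ open, literals {Q=0, R=0, S=0, T=1}.
                  branch 2.1.2.1.2 (add R):
                    × closes — contains both R and !R.
              branch 2.1.2.2 (add !((!S -> P) -> (Q == P))):
                !((!S -> P) -> (Q == P)): α-rule — add (!S -> P), !(Q == P).
                (!T -> R): β-rule — branch into !!T  //  R.
                  branch 2.1.2.2.1 (add !!T):
                    (!S -> P): β-rule — branch into !!S  //  P.
                      branch 2.1.2.2.1.1 (add !!S):
                        × closes — contains both S and !S.
                      branch 2.1.2.2.1.2 (add P):
                        !(Q == P): β-rule — branch into Q, !P  //  !Q, P.
                          branch 2.1.2.2.1.2.1 (add Q, !P):
                            × closes — contains both Q and !Q.
                          branch 2.1.2.2.1.2.2 (add !Q, P):
                            ○ open, literals {P=1, Q=0, R=0, S=0, T=1}.
                  branch 2.1.2.2.2 (add R):
                    × closes — contains both R and !R.
      branch 2.2 (add !!Q, R):
        (!!S == R): β-rule — branch into !!S, R  //  !!!S, !R.
          branch 2.2.1 (add !!S, R):
            !!S: drop double negation, giving S.
            !(S && ((!S -> P) -> (Q == P))): β-rule — branch into !S  //  !((!S -> P) -> (Q == P)).
              branch 2.2.1.1 (add !S):
                × closes — contains both S and !S.
              branch 2.2.1.2 (add !((!S -> P) -> (Q == P))):
                !((!S -> P) -> (Q == P)): α-rule — add (!S -> P), !(Q == P).
                (!T -> R): β-rule — branch into !!T  //  R.
                  branch 2.2.1.2.1 (add !!T):
                    (!S -> P): β-rule — branch into !!S  //  P.
                      branch 2.2.1.2.1.1 (add !!S):
                        !(Q == P): β-rule — branch into Q, !P  //  !Q, P.
                          branch 2.2.1.2.1.1.1 (add Q, !P):
                            ○ open, literals {P=0, Q=1, R=1, S=1, T=1}.
                          branch 2.2.1.2.1.1.2 (add !Q, P):
                            × closes — contains both Q and !Q.
                      branch 2.2.1.2.1.2 (add P):
                        !(Q == P): β-rule — branch into Q, !P  //  !Q, P.
                          branch 2.2.1.2.1.2.1 (add Q, !P):
                            × closes — contains both P and !P.
                          branch 2.2.1.2.1.2.2 (add !Q, P):
                            × closes — contains both Q and !Q.
                  branch 2.2.1.2.2 (add R):
                    (!S -> P): β-rule — branch into !!S  //  P.
                      branch 2.2.1.2.2.1 (add !!S):
                        !(Q == P): β-rule — branch into Q, !P  //  !Q, P.
                          branch 2.2.1.2.2.1.1 (add Q, !P):
                            ○ open, literals {P=0, Q=1, R=1, S=1}.
                          branch 2.2.1.2.2.1.2 (add !Q, P):
                            × closes — contains both Q and !Q.
                      branch 2.2.1.2.2.2 (add P):
                        !(Q == P): β-rule — branch into Q, !P  //  !Q, P.
                          branch 2.2.1.2.2.2.1 (add Q, !P):
                            × closes — contains both P and !P.
                          branch 2.2.1.2.2.2.2 (add !Q, P):
                            × closes — contains both Q and !Q.
          branch 2.2.2 (add !!!S, !R):
            × closes — contains both R and !R.
22 branches closed, 6 open.
An open branch gives a countermodel: P=1, Q=0, R=0, S=0 (unmentioned atoms arbitrary); the premises hold there but the conclusion fails.

No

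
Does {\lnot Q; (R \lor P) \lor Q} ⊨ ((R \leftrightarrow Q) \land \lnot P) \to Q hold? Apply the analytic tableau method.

Initial set: {\lnot Q; ((R \lor P) \lor Q); \lnot (((R \leftrightarrow Q) \land \lnot P) \to Q)}.
\lnot (((R \leftrightarrow Q) \land \lnot P) \to Q): α-rule — add ((R \leftrightarrow Q) \land \lnot P), \lnot Q.
((R \leftrightarrow Q) \land \lnot P): α-rule — add (R \leftrightarrow Q), \lnot P.
((R \lor P) \lor Q): β-rule — branch into (R \lor P)  //  Q.
  branch 1 (add (R \lor P)):
    (R \leftrightarrow Q): β-rule — branch into R, Q  //  \lnot R, \lnot Q.
      branch 1.1 (add R, Q):
        × closes — contains both Q and \lnot Q.
      branch 1.2 (add \lnot R, \lnot Q):
        (R \lor P): β-rule — branch into R  //  P.
          branch 1.2.1 (add R):
            × closes — contains both R and \lnot R.
          branch 1.2.2 (add P):
            × closes — contains both P and \lnot P.
  branch 2 (add Q):
    × closes — contains both Q and \lnot Q.
All 4 branches close.
Every branch closed, so the premises entail the conclusion.

Yes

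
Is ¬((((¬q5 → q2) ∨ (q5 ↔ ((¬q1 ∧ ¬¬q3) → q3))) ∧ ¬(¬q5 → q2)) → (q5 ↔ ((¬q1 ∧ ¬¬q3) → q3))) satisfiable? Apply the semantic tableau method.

Initial set: {T ¬((((¬q5 → q2) ∨ (q5 ↔ ((¬q1 ∧ ¬¬q3) → q3))) ∧ ¬(¬q5 → q2)) → (q5 ↔ ((¬q1 ∧ ¬¬q3) → q3)))}.
T ¬((((¬q5 → q2) ∨ (q5 ↔ ((¬q1 ∧ ¬¬q3) → q3))) ∧ ¬(¬q5 → q2)) → (q5 ↔ ((¬q1 ∧ ¬¬q3) → q3))): α-rule — add T (((¬q5 → q2) ∨ (q5 ↔ ((¬q1 ∧ ¬¬q3) → q3))) ∧ ¬(¬q5 → q2)), F (q5 ↔ ((¬q1 ∧ ¬¬q3) → q3)).
T (((¬q5 → q2) ∨ (q5 ↔ ((¬q1 ∧ ¬¬q3) → q3))) ∧ ¬(¬q5 → q2)): α-rule — add T ((¬q5 → q2) ∨ (q5 ↔ ((¬q1 ∧ ¬¬q3) → q3))), T ¬(¬q5 → q2).
T ¬(¬q5 → q2): α-rule — add T ¬q5, F q2.
F (q5 ↔ ((¬q1 ∧ ¬¬q3) → q3)): β-rule — branch into T q5, F ((¬q1 ∧ ¬¬q3) → q3)  //  F q5, T ((¬q1 ∧ ¬¬q3) → q3).
  branch 1 (add T q5, F ((¬q1 ∧ ¬¬q3) → q3)):
    × closes — contains both q5 and ¬q5.
  branch 2 (add F q5, T ((¬q1 ∧ ¬¬q3) → q3)):
    T ((¬q5 → q2) ∨ (q5 ↔ ((¬q1 ∧ ¬¬q3) → q3))): β-rule — branch into T (¬q5 → q2)  //  T (q5 ↔ ((¬q1 ∧ ¬¬q3) → q3)).
      branch 2.1 (add T (¬q5 → q2)):
        T ((¬q1 ∧ ¬¬q3) → q3): β-rule — branch into F (¬q1 ∧ ¬¬q3)  //  T q3.
          branch 2.1.1 (add F (¬q1 ∧ ¬¬q3)):
            T (¬q5 → q2): β-rule — branch into F ¬q5  //  T q2.
              branch 2.1.1.1 (add F ¬q5):
                × closes — contains both q5 and ¬q5.
              branch 2.1.1.2 (add T q2):
                × closes — contains both q2 and ¬q2.
          branch 2.1.2 (add T q3):
            T (¬q5 → q2): β-rule — branch into F ¬q5  //  T q2.
              branch 2.1.2.1 (add F ¬q5):
                × closes — contains both q5 and ¬q5.
              branch 2.1.2.2 (add T q2):
                × closes — contains both q2 and ¬q2.
      branch 2.2 (add T (q5 ↔ ((¬q1 ∧ ¬¬q3) → q3))):
        T ((¬q1 ∧ ¬¬q3) → q3): β-rule — branch into F (¬q1 ∧ ¬¬q3)  //  T q3.
          branch 2.2.1 (add F (¬q1 ∧ ¬¬q3)):
            T (q5 ↔ ((¬q1 ∧ ¬¬q3) → q3)): β-rule — branch into T q5, T ((¬q1 ∧ ¬¬q3) → q3)  //  F q5, F ((¬q1 ∧ ¬¬q3) → q3).
              branch 2.2.1.1 (add T q5, T ((¬q1 ∧ ¬¬q3) → q3)):
                × closes — contains both q5 and ¬q5.
              branch 2.2.1.2 (add F q5, F ((¬q1 ∧ ¬¬q3) → q3)):
                F ((¬q1 ∧ ¬¬q3) → q3): α-rule — add T (¬q1 ∧ ¬¬q3), F q3.
                T (¬q1 ∧ ¬¬q3): α-rule — add T ¬q1, T ¬¬q3.
                T ¬¬q3: drop double negation, giving T q3.
                × closes — contains both q3 and ¬q3.
          branch 2.2.2 (add T q3):
            T (q5 ↔ ((¬q1 ∧ ¬¬q3) → q3)): β-rule — branch into T q5, T ((¬q1 ∧ ¬¬q3) → q3)  //  F q5, F ((¬q1 ∧ ¬¬q3) → q3).
              branch 2.2.2.1 (add T q5, T ((¬q1 ∧ ¬¬q3) → q3)):
                × closes — contains both q5 and ¬q5.
              branch 2.2.2.2 (add F q5, F ((¬q1 ∧ ¬¬q3) → q3)):
                F ((¬q1 ∧ ¬¬q3) → q3): α-rule — add T (¬q1 ∧ ¬¬q3), F q3.
                × closes — contains both q3 and ¬q3.
All 9 branches close.
Every branch closed; the formula is unsatisfiable.

Unsatisfiable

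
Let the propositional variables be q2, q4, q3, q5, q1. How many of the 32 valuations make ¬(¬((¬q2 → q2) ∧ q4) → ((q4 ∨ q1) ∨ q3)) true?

Initial set: {¬(¬((¬q2 → q2) ∧ q4) → ((q4 ∨ q1) ∨ q3))}.
¬(¬((¬q2 → q2) ∧ q4) → ((q4 ∨ q1) ∨ q3)): α-rule — add ¬((¬q2 → q2) ∧ q4), ¬((q4 ∨ q1) ∨ q3).
¬((q4 ∨ q1) ∨ q3): α-rule — add ¬(q4 ∨ q1), ¬q3.
¬(q4 ∨ q1): α-rule — add ¬q4, ¬q1.
¬((¬q2 → q2) ∧ q4): β-rule — branch into ¬(¬q2 → q2)  //  ¬q4.
  branch 1 (add ¬(¬q2 → q2)):
    ¬(¬q2 → q2): α-rule — add ¬q2, ¬q2.
    ○ open, literals {q1=F, q2=F, q3=F, q4=F}.
  branch 2 (add ¬q4):
    ○ open, literals {q1=F, q3=F, q4=F}.
0 branches closed, 2 open.
Each open branch fixes some atoms; the unmentioned ones are free. Counting distinct full assignments: branch {q1=F, q2=F, q3=F, q4=F} (q5) contributes 2 new; branch {q1=F, q3=F, q4=F} (q2, q5) contributes 2 new. Total: 4.

4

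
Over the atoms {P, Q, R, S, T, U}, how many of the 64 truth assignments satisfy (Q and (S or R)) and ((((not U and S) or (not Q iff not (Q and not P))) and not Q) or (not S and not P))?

4

Initial set: {((Q and (S or R)) and ((((not U and S) or (not Q iff not (Q and not P))) and not Q) or (not S and not P)))}.
((Q and (S or R)) and ((((not U and S) or (not Q iff not (Q and not P))) and not Q) or (not S and not P))): α-rule — add (Q and (S or R)), ((((not U and S) or (not Q iff not (Q and not P))) and not Q) or (not S and not P)).
(Q and (S or R)): α-rule — add Q, (S or R).
((((not U and S) or (not Q iff not (Q and not P))) and not Q) or (not S and not P)): β-rule — branch into (((not U and S) or (not Q iff not (Q and not P))) and not Q)  //  (not S and not P).
  branch 1 (add (((not U and S) or (not Q iff not (Q and not P))) and not Q)):
    (((not U and S) or (not Q iff not (Q and not P))) and not Q): α-rule — add ((not U and S) or (not Q iff not (Q and not P))), not Q.
    × closes — contains both Q and not Q.
  branch 2 (add (not S and not P)):
    (not S and not P): α-rule — add not S, not P.
    (S or R): β-rule — branch into S  //  R.
      branch 2.1 (add S):
        × closes — contains both S and not S.
      branch 2.2 (add R):
        ○ open, literals {P=0, Q=1, R=1, S=0}.
2 branches closed, 1 open.
Each open branch fixes some atoms; the unmentioned ones are free. Counting distinct full assignments: branch {P=0, Q=1, R=1, S=0} (T, U) contributes 4 new. Total: 4.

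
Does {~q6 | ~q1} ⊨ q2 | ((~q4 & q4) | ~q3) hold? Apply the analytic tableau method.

No

Initial set: {(~q6 | ~q1); ~(q2 | ((~q4 & q4) | ~q3))}.
~(q2 | ((~q4 & q4) | ~q3)): α-rule — add ~q2, ~((~q4 & q4) | ~q3).
~((~q4 & q4) | ~q3): α-rule — add ~(~q4 & q4), ~~q3.
(~q6 | ~q1): β-rule — branch into ~q6  //  ~q1.
  branch 1 (add ~q6):
    ~(~q4 & q4): β-rule — branch into ~~q4  //  ~q4.
      branch 1.1 (add ~~q4):
        ○ open, literals {q2=0, q3=1, q4=1, q6=0}.
      branch 1.2 (add ~q4):
        ○ open, literals {q2=0, q3=1, q4=0, q6=0}.
  branch 2 (add ~q1):
    ~(~q4 & q4): β-rule — branch into ~~q4  //  ~q4.
      branch 2.1 (add ~~q4):
        ○ open, literals {q1=0, q2=0, q3=1, q4=1}.
      branch 2.2 (add ~q4):
        ○ open, literals {q1=0, q2=0, q3=1, q4=0}.
0 branches closed, 4 open.
An open branch gives a countermodel: q2=0, q3=1, q4=1, q6=0 (unmentioned atoms arbitrary); the premises hold there but the conclusion fails.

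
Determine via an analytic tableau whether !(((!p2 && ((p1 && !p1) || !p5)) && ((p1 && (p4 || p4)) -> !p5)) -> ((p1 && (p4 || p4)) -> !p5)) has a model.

Unsatisfiable

Initial set: {T !(((!p2 && ((p1 && !p1) || !p5)) && ((p1 && (p4 || p4)) -> !p5)) -> ((p1 && (p4 || p4)) -> !p5))}.
T !(((!p2 && ((p1 && !p1) || !p5)) && ((p1 && (p4 || p4)) -> !p5)) -> ((p1 && (p4 || p4)) -> !p5)): α-rule — add T ((!p2 && ((p1 && !p1) || !p5)) && ((p1 && (p4 || p4)) -> !p5)), F ((p1 && (p4 || p4)) -> !p5).
T ((!p2 && ((p1 && !p1) || !p5)) && ((p1 && (p4 || p4)) -> !p5)): α-rule — add T (!p2 && ((p1 && !p1) || !p5)), T ((p1 && (p4 || p4)) -> !p5).
F ((p1 && (p4 || p4)) -> !p5): α-rule — add T (p1 && (p4 || p4)), F !p5.
T (!p2 && ((p1 && !p1) || !p5)): α-rule — add T !p2, T ((p1 && !p1) || !p5).
T (p1 && (p4 || p4)): α-rule — add T p1, T (p4 || p4).
T ((p1 && (p4 || p4)) -> !p5): β-rule — branch into F (p1 && (p4 || p4))  //  T !p5.
  branch 1 (add F (p1 && (p4 || p4))):
    T ((p1 && !p1) || !p5): β-rule — branch into T (p1 && !p1)  //  T !p5.
      branch 1.1 (add T (p1 && !p1)):
        T (p1 && !p1): α-rule — add T p1, T !p1.
        × closes — contains both p1 and !p1.
      branch 1.2 (add T !p5):
        × closes — contains both p5 and !p5.
  branch 2 (add T !p5):
    × closes — contains both p5 and !p5.
All 3 branches close.
Every branch closed; the formula is unsatisfiable.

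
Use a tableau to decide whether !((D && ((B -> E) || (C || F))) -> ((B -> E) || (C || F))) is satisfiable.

Unsatisfiable

Initial set: {!((D && ((B -> E) || (C || F))) -> ((B -> E) || (C || F)))}.
!((D && ((B -> E) || (C || F))) -> ((B -> E) || (C || F))): α-rule — add (D && ((B -> E) || (C || F))), !((B -> E) || (C || F)).
(D && ((B -> E) || (C || F))): α-rule — add D, ((B -> E) || (C || F)).
!((B -> E) || (C || F)): α-rule — add !(B -> E), !(C || F).
!(B -> E): α-rule — add B, !E.
!(C || F): α-rule — add !C, !F.
((B -> E) || (C || F)): β-rule — branch into (B -> E)  //  (C || F).
  branch 1 (add (B -> E)):
    (B -> E): β-rule — branch into !B  //  E.
      branch 1.1 (add !B):
        × closes — contains both B and !B.
      branch 1.2 (add E):
        × closes — contains both E and !E.
  branch 2 (add (C || F)):
    (C || F): β-rule — branch into C  //  F.
      branch 2.1 (add C):
        × closes — contains both C and !C.
      branch 2.2 (add F):
        × closes — contains both F and !F.
All 4 branches close.
Every branch closed; the formula is unsatisfiable.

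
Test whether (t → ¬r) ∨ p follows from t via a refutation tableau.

Initial set: {t; ¬((t → ¬r) ∨ p)}.
¬((t → ¬r) ∨ p): α-rule — add ¬(t → ¬r), ¬p.
¬(t → ¬r): α-rule — add t, ¬¬r.
○ open, literals {p=false, r=true, t=true}.
0 branches closed, 1 open.
An open branch gives a countermodel: p=false, r=true, t=true (unmentioned atoms arbitrary); the premises hold there but the conclusion fails.

No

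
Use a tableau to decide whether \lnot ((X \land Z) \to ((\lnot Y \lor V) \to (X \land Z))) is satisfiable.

Unsatisfiable

Initial set: {T \lnot ((X \land Z) \to ((\lnot Y \lor V) \to (X \land Z)))}.
T \lnot ((X \land Z) \to ((\lnot Y \lor V) \to (X \land Z))): α-rule — add T (X \land Z), F ((\lnot Y \lor V) \to (X \land Z)).
T (X \land Z): α-rule — add T X, T Z.
F ((\lnot Y \lor V) \to (X \land Z)): α-rule — add T (\lnot Y \lor V), F (X \land Z).
T (\lnot Y \lor V): β-rule — branch into T \lnot Y  //  T V.
  branch 1 (add T \lnot Y):
    F (X \land Z): β-rule — branch into F X  //  F Z.
      branch 1.1 (add F X):
        × closes — contains both X and \lnot X.
      branch 1.2 (add F Z):
        × closes — contains both Z and \lnot Z.
  branch 2 (add T V):
    F (X \land Z): β-rule — branch into F X  //  F Z.
      branch 2.1 (add F X):
        × closes — contains both X and \lnot X.
      branch 2.2 (add F Z):
        × closes — contains both Z and \lnot Z.
All 4 branches close.
Every branch closed; the formula is unsatisfiable.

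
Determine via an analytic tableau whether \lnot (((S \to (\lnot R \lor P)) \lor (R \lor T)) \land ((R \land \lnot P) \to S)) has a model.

Satisfiable

Initial set: {\lnot (((S \to (\lnot R \lor P)) \lor (R \lor T)) \land ((R \land \lnot P) \to S))}.
\lnot (((S \to (\lnot R \lor P)) \lor (R \lor T)) \land ((R \land \lnot P) \to S)): β-rule — branch into \lnot ((S \to (\lnot R \lor P)) \lor (R \lor T))  //  \lnot ((R \land \lnot P) \to S).
  branch 1 (add \lnot ((S \to (\lnot R \lor P)) \lor (R \lor T))):
    \lnot ((S \to (\lnot R \lor P)) \lor (R \lor T)): α-rule — add \lnot (S \to (\lnot R \lor P)), \lnot (R \lor T).
    \lnot (S \to (\lnot R \lor P)): α-rule — add S, \lnot (\lnot R \lor P).
    \lnot (R \lor T): α-rule — add \lnot R, \lnot T.
    \lnot (\lnot R \lor P): α-rule — add \lnot \lnot R, \lnot P.
    × closes — contains both R and \lnot R.
  branch 2 (add \lnot ((R \land \lnot P) \to S)):
    \lnot ((R \land \lnot P) \to S): α-rule — add (R \land \lnot P), \lnot S.
    (R \land \lnot P): α-rule — add R, \lnot P.
    ○ open, literals {P=false, R=true, S=false}.
1 branch closed, 1 open.
An open branch gives a satisfying assignment: P=false, R=true, S=false.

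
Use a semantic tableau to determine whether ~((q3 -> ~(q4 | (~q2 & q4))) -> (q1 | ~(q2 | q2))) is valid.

Not valid

Assume the negation and expand:
Initial set: {~~((q3 -> ~(q4 | (~q2 & q4))) -> (q1 | ~(q2 | q2)))}.
~~((q3 -> ~(q4 | (~q2 & q4))) -> (q1 | ~(q2 | q2))): β-rule — branch into ~(q3 -> ~(q4 | (~q2 & q4)))  //  (q1 | ~(q2 | q2)).
  branch 1 (add ~(q3 -> ~(q4 | (~q2 & q4)))):
    ~(q3 -> ~(q4 | (~q2 & q4))): α-rule — add q3, ~~(q4 | (~q2 & q4)).
    ~~(q4 | (~q2 & q4)): β-rule — branch into q4  //  (~q2 & q4).
      branch 1.1 (add q4):
        ○ open, literals {q3=T, q4=T}.
      branch 1.2 (add (~q2 & q4)):
        (~q2 & q4): α-rule — add ~q2, q4.
        ○ open, literals {q2=F, q3=T, q4=T}.
  branch 2 (add (q1 | ~(q2 | q2))):
    (q1 | ~(q2 | q2)): β-rule — branch into q1  //  ~(q2 | q2).
      branch 2.1 (add q1):
        ○ open, literals {q1=T}.
      branch 2.2 (add ~(q2 | q2)):
        ~(q2 | q2): α-rule — add ~q2, ~q2.
        ○ open, literals {q2=F}.
0 branches closed, 4 open.
An open branch gives a countermodel: q3=T, q4=T (unmentioned atoms arbitrary); under it the original formula is false.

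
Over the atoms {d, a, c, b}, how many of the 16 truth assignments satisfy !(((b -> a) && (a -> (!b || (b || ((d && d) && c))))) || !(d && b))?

2

Initial set: {!(((b -> a) && (a -> (!b || (b || ((d && d) && c))))) || !(d && b))}.
!(((b -> a) && (a -> (!b || (b || ((d && d) && c))))) || !(d && b)): α-rule — add !((b -> a) && (a -> (!b || (b || ((d && d) && c))))), !!(d && b).
!!(d && b): α-rule — add d, b.
!((b -> a) && (a -> (!b || (b || ((d && d) && c))))): β-rule — branch into !(b -> a)  //  !(a -> (!b || (b || ((d && d) && c)))).
  branch 1 (add !(b -> a)):
    !(b -> a): α-rule — add b, !a.
    ○ open, literals {a=0, b=1, d=1}.
  branch 2 (add !(a -> (!b || (b || ((d && d) && c))))):
    !(a -> (!b || (b || ((d && d) && c)))): α-rule — add a, !(!b || (b || ((d && d) && c))).
    !(!b || (b || ((d && d) && c))): α-rule — add !!b, !(b || ((d && d) && c)).
    !(b || ((d && d) && c)): α-rule — add !b, !((d && d) && c).
    × closes — contains both b and !b.
1 branch closed, 1 open.
Each open branch fixes some atoms; the unmentioned ones are free. Counting distinct full assignments: branch {a=0, b=1, d=1} (c) contributes 2 new. Total: 2.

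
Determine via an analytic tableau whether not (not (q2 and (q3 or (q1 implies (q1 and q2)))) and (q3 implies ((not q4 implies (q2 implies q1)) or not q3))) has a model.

Initial set: {not (not (q2 and (q3 or (q1 implies (q1 and q2)))) and (q3 implies ((not q4 implies (q2 implies q1)) or not q3)))}.
not (not (q2 and (q3 or (q1 implies (q1 and q2)))) and (q3 implies ((not q4 implies (q2 implies q1)) or not q3))): β-rule — branch into not not (q2 and (q3 or (q1 implies (q1 and q2))))  //  not (q3 implies ((not q4 implies (q2 implies q1)) or not q3)).
  branch 1 (add not not (q2 and (q3 or (q1 implies (q1 and q2))))):
    not not (q2 and (q3 or (q1 implies (q1 and q2)))): α-rule — add q2, (q3 or (q1 implies (q1 and q2))).
    (q3 or (q1 implies (q1 and q2))): β-rule — branch into q3  //  (q1 implies (q1 and q2)).
      branch 1.1 (add q3):
        ○ open, literals {q2=T, q3=T}.
      branch 1.2 (add (q1 implies (q1 and q2))):
        (q1 implies (q1 and q2)): β-rule — branch into not q1  //  (q1 and q2).
          branch 1.2.1 (add not q1):
            ○ open, literals {q1=F, q2=T}.
          branch 1.2.2 (add (q1 and q2)):
            (q1 and q2): α-rule — add q1, q2.
            ○ open, literals {q1=T, q2=T}.
  branch 2 (add not (q3 implies ((not q4 implies (q2 implies q1)) or not q3))):
    not (q3 implies ((not q4 implies (q2 implies q1)) or not q3)): α-rule — add q3, not ((not q4 implies (q2 implies q1)) or not q3).
    not ((not q4 implies (q2 implies q1)) or not q3): α-rule — add not (not q4 implies (q2 implies q1)), not not q3.
    not (not q4 implies (q2 implies q1)): α-rule — add not q4, not (q2 implies q1).
    not (q2 implies q1): α-rule — add q2, not q1.
    ○ open, literals {q1=F, q2=T, q3=T, q4=F}.
0 branches closed, 4 open.
An open branch gives a satisfying assignment: q2=T, q3=T.

Satisfiable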